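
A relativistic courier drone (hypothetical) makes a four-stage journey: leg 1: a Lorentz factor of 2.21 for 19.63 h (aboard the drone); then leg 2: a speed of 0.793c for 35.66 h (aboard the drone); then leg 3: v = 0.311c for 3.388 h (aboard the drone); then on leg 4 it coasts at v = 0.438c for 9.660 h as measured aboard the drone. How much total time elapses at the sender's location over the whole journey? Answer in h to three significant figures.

Δt = 116 h

Leg 1: γ = 2.21; Δt_1 = 2.210 × 19.63 = 43.38 h.
Leg 2: γ = 1/√(1 − 0.793²) = 1/√0.3712 = 1.641; Δt_2 = 1.641 × 35.66 = 58.53 h.
Leg 3: γ = 1/√(1 − 0.311²) = 1/√0.9033 = 1.052; Δt_3 = 1.052 × 3.388 = 3.565 h.
Leg 4: γ = 1/√(1 − 0.438²) = 1/√0.8082 = 1.112; Δt_4 = 1.112 × 9.660 = 10.75 h.
Total: 43.38 + 58.53 + 3.565 + 10.75 h.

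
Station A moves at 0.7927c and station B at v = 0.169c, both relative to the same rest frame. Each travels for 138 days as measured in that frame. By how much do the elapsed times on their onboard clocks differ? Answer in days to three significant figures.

A: γ = 1/√(1 − 0.7927²) = 1/√0.3716 = 1.640; τ_A = 138/1.640 = 84.13 days.
B: γ = 1/√(1 − 0.169²) = 1/√0.9714 = 1.015; τ_B = 138/1.015 = 136.0 days.

|τ_A − τ_B| = 51.9 days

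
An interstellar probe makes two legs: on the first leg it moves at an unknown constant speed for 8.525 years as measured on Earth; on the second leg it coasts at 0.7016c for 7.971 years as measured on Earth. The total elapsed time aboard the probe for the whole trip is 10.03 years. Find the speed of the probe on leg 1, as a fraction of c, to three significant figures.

β = 0.860

Leg 1: speed unknown; τ_1 = 8.525/γ_1.
Leg 2: γ = 1/√(1 − 0.7016²) = 1/√0.5078 = 1.403; τ_2 = 7.971/1.403 = 5.680 years.
Total proper time: τ_1 + 5.680 = 10.03, so τ_1 = 10.03 − 5.680 = 4.350 years.
γ_1 = 8.525/4.350 = 1.960; β = √(1 − 1/γ²) = √0.7396.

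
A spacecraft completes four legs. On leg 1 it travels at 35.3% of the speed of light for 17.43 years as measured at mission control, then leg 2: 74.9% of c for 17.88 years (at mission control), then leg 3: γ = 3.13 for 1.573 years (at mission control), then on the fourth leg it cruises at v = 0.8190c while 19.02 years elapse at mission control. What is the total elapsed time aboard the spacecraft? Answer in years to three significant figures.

τ = 39.6 years

Leg 1: β = 0.353; γ = 1/√(1 − 0.353²) = 1/√0.8754 = 1.069; τ_1 = 17.43/1.069 = 16.31 years.
Leg 2: β = 0.749; γ = 1/√(1 − 0.749²) = 1/√0.4390 = 1.509; τ_2 = 17.88/1.509 = 11.85 years.
Leg 3: γ = 3.13; τ_3 = 1.573/3.130 = 0.5026 years.
Leg 4: γ = 1/√(1 − 0.8190²) = 1/√0.3292 = 1.743; τ_4 = 19.02/1.743 = 10.91 years.
Total: 16.31 + 11.85 + 0.5026 + 10.91 years.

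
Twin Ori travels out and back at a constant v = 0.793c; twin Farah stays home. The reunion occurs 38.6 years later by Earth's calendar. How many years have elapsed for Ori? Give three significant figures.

γ = 1/√(1 − 0.793²) = 1/√0.3712 = 1.641
Ori's clock measures proper time along the trip: τ = Δt/γ = 38.6/1.641 years.

τ = 23.5 years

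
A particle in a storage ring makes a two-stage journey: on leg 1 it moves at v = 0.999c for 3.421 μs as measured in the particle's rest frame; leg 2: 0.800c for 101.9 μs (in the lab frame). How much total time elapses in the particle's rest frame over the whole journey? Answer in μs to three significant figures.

Leg 1: 3.421 μs is already measured in the particle's rest frame.
Leg 2: γ = 1/√(1 − 0.800²) = 5/3 ≈ 1.667; τ_2 = 101.9/1.667 = 61.14 μs.
Total: 3.421 + 61.14 μs.

τ = 64.6 μs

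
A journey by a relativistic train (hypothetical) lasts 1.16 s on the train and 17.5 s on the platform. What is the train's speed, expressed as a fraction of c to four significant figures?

v = 0.9978c

The proper time is measured on the train (both events occur at the train's location); Δt is measured on the platform. γ = Δt/τ = 17.5/1.16 = 15.09.
β = √(1 − 1/γ²) = √(1 − 0.004394) = √0.9956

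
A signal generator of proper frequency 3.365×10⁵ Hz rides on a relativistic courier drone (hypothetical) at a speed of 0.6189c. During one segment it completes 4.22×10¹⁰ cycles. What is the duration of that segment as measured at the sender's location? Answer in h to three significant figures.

Δt = 44.4 h

γ = 1/√(1 − 0.6189²) = 1/√0.6170 = 1.273
Proper time for N cycles: τ = N/f = 4.22×10¹⁰/(3.365×10⁵) = 1.254×10⁵ s = 34.84 h.
Lab-frame duration Δt = γτ = 1.273 × 34.84 = 44.35 h.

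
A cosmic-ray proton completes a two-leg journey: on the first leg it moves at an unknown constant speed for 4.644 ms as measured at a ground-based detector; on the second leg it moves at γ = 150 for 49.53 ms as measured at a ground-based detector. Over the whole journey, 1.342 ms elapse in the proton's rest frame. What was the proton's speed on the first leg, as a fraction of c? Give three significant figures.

β = 0.976

Leg 1: speed unknown; τ_1 = 4.644/γ_1.
Leg 2: γ = 150; τ_2 = 49.53/150.0 = 0.3302 ms.
Total proper time: τ_1 + 0.3302 = 1.342, so τ_1 = 1.342 − 0.3302 = 1.012 ms.
γ_1 = 4.644/1.012 = 4.590; β = √(1 − 1/γ²) = √0.9525.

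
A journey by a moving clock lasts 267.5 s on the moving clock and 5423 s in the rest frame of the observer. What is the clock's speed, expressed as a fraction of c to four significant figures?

The proper time is measured on the moving clock (both events occur at the clock's location); Δt is measured in the rest frame of the observer. γ = Δt/τ = 5423/267.5 = 20.27.
β = √(1 − 1/γ²) = √(1 − 0.002433) = √0.9976

β = 0.9988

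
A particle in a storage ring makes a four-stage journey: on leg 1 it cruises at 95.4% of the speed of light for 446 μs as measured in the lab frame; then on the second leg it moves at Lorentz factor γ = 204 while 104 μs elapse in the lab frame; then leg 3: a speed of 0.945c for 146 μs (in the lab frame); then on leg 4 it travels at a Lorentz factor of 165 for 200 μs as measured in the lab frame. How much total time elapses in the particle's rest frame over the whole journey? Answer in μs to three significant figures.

Leg 1: β = 0.954; γ = 1/√(1 − 0.954²) = 1/√0.08988 = 3.335; τ_1 = 446/3.335 = 133.7 μs.
Leg 2: γ = 204; τ_2 = 104/204.0 = 0.5098 μs.
Leg 3: γ = 1/√(1 − 0.945²) = 1/√0.1070 = 3.057; τ_3 = 146/3.057 = 47.75 μs.
Leg 4: γ = 165; τ_4 = 200/165.0 = 1.212 μs.
Total: 133.7 + 0.5098 + 47.75 + 1.212 μs.

τ = 183 μs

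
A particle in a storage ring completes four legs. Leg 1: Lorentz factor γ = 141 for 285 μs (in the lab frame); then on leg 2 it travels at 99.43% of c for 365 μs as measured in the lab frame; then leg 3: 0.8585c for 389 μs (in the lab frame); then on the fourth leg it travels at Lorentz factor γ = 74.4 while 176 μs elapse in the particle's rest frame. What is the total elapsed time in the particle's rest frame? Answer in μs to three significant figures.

τ = 416 μs

Leg 1: γ = 141; τ_1 = 285/141.0 = 2.021 μs.
Leg 2: β = 0.9943; γ = 1/√(1 − 0.9943²) = 1/√0.01137 = 9.379; τ_2 = 365/9.379 = 38.92 μs.
Leg 3: γ = 1/√(1 − 0.8585²) = 1/√0.2630 = 1.950; τ_3 = 389/1.950 = 199.5 μs.
Leg 4: 176 μs is already measured in the particle's rest frame.
Total: 2.021 + 38.92 + 199.5 + 176.0 μs.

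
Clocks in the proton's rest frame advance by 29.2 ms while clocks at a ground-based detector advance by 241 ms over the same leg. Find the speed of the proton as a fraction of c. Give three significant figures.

β = 0.993

The proper time is measured in the proton's rest frame (both events occur at the proton's location); Δt is measured at a ground-based detector. γ = Δt/τ = 241/29.2 = 8.253.
β = √(1 − 1/γ²) = √(1 − 0.01468) = √0.9853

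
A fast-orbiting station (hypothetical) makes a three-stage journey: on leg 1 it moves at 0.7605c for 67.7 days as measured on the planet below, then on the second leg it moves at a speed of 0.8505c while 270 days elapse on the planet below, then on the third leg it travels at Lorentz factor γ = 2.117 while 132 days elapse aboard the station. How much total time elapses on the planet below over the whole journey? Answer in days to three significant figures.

Leg 1: 67.7 days is already measured on the planet below.
Leg 2: 270 days is already measured on the planet below.
Leg 3: γ = 2.117; Δt_3 = 2.117 × 132 = 279.4 days.
Total: 67.70 + 270.0 + 279.4 days.

Δt = 617 days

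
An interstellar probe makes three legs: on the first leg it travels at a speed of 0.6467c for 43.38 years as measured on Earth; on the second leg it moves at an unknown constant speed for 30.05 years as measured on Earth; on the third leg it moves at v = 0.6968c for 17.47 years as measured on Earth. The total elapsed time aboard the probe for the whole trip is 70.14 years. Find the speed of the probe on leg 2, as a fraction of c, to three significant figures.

β = 0.578

Leg 1: γ = 1/√(1 − 0.6467²) = 1/√0.5818 = 1.311; τ_1 = 43.38/1.311 = 33.09 years.
Leg 2: speed unknown; τ_2 = 30.05/γ_2.
Leg 3: γ = 1/√(1 − 0.6968²) = 1/√0.5145 = 1.394; τ_3 = 17.47/1.394 = 12.53 years.
Total proper time: 33.09 + τ_2 + 12.53 = 70.14, so τ_2 = 70.14 − 45.62 = 24.52 years.
γ_2 = 30.05/24.52 = 1.225; β = √(1 − 1/γ²) = √0.3341.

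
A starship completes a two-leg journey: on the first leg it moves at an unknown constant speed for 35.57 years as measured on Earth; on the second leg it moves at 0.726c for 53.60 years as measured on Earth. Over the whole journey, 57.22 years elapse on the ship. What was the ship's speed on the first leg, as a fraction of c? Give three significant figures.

β = 0.820

Leg 1: speed unknown; τ_1 = 35.57/γ_1.
Leg 2: γ = 1/√(1 − 0.726²) = 1/√0.4729 = 1.454; τ_2 = 53.60/1.454 = 36.86 years.
Total proper time: τ_1 + 36.86 = 57.22, so τ_1 = 57.22 − 36.86 = 20.36 years.
γ_1 = 35.57/20.36 = 1.747; β = √(1 − 1/γ²) = √0.6724.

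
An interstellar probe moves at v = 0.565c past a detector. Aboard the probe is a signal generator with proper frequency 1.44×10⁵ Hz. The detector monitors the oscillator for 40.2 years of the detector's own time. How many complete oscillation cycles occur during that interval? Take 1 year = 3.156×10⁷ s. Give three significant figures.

N = 1.51×10¹⁴

γ = 1/√(1 − 0.565²) = 1/√0.6808 = 1.212
During 40.2 years of lab time, the oscillator's proper time advances by τ = Δt/γ = 40.2/1.212 = 33.17 years = 1.047×10⁹ s.
N = f × τ = 1.44×10⁵ × 1.047×10⁹ = 1.507×10¹⁴.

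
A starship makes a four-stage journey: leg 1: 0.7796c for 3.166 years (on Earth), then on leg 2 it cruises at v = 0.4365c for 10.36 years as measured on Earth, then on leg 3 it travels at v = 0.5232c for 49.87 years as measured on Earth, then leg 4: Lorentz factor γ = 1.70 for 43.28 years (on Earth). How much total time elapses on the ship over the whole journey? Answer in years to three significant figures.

Leg 1: γ = 1/√(1 − 0.7796²) = 1/√0.3922 = 1.597; τ_1 = 3.166/1.597 = 1.983 years.
Leg 2: γ = 1/√(1 − 0.4365²) = 1/√0.8095 = 1.111; τ_2 = 10.36/1.111 = 9.321 years.
Leg 3: γ = 1/√(1 − 0.5232²) = 1/√0.7263 = 1.173; τ_3 = 49.87/1.173 = 42.50 years.
Leg 4: γ = 1.70; τ_4 = 43.28/1.700 = 25.46 years.
Total: 1.983 + 9.321 + 42.50 + 25.46 years.

τ = 79.3 years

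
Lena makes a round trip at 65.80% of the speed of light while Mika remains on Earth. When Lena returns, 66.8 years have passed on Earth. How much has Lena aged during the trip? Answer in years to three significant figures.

τ = 50.3 years

β = 0.6580; γ = 1/√(1 − 0.6580²) = 1/√0.5670 = 1.328
Lena's clock measures proper time along the trip: τ = Δt/γ = 66.8/1.328 years.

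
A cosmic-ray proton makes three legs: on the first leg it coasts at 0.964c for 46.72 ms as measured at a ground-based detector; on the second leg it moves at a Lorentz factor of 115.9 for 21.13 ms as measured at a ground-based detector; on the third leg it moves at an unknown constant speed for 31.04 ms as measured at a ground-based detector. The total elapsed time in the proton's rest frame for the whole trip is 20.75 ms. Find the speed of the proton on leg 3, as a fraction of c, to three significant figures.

Leg 1: γ = 1/√(1 − 0.964²) = 1/√0.07070 = 3.761; τ_1 = 46.72/3.761 = 12.42 ms.
Leg 2: γ = 115.9; τ_2 = 21.13/115.9 = 0.1823 ms.
Leg 3: speed unknown; τ_3 = 31.04/γ_3.
Total proper time: 12.42 + 0.1823 + τ_3 = 20.75, so τ_3 = 20.75 − 12.61 = 8.145 ms.
γ_3 = 31.04/8.145 = 3.811; β = √(1 − 1/γ²) = √0.9311.

β = 0.965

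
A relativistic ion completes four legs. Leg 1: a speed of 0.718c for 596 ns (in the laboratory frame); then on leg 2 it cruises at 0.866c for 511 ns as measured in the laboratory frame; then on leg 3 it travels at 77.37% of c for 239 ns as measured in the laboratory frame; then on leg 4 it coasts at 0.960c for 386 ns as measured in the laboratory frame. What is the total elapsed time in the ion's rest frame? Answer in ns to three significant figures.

Leg 1: γ = 1/√(1 − 0.718²) = 1/√0.4845 = 1.437; τ_1 = 596/1.437 = 414.8 ns.
Leg 2: γ = 1/√(1 − 0.866²) = 1/√0.2500 = 2.000; τ_2 = 511/2.000 = 255.5 ns.
Leg 3: β = 0.7737; γ = 1/√(1 − 0.7737²) = 1/√0.4014 = 1.578; τ_3 = 239/1.578 = 151.4 ns.
Leg 4: γ = 1/√(1 − 0.960²) = 25/7 ≈ 3.571; τ_4 = 386/3.571 = 108.1 ns.
Total: 414.8 + 255.5 + 151.4 + 108.1 ns.

τ = 930 ns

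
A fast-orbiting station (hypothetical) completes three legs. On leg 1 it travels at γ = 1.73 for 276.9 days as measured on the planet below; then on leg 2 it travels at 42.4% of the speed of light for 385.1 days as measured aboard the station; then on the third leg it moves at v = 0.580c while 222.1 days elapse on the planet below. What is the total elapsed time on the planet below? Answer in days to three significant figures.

Δt = 924 days

Leg 1: 276.9 days is already measured on the planet below.
Leg 2: β = 0.424; γ = 1/√(1 − 0.424²) = 1/√0.8202 = 1.104; Δt_2 = 1.104 × 385.1 = 425.2 days.
Leg 3: 222.1 days is already measured on the planet below.
Total: 276.9 + 425.2 + 222.1 days.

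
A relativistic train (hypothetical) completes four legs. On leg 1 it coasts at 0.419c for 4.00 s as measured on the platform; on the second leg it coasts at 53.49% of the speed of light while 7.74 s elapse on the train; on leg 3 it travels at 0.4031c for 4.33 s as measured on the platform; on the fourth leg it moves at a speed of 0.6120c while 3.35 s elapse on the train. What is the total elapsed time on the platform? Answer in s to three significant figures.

Δt = 21.7 s

Leg 1: 4.00 s is already measured on the platform.
Leg 2: β = 0.5349; γ = 1/√(1 − 0.5349²) = 1/√0.7139 = 1.184; Δt_2 = 1.184 × 7.74 = 9.161 s.
Leg 3: 4.33 s is already measured on the platform.
Leg 4: γ = 1/√(1 − 0.6120²) = 1/√0.6255 = 1.264; Δt_4 = 1.264 × 3.35 = 4.236 s.
Total: 4.000 + 9.161 + 4.330 + 4.236 s.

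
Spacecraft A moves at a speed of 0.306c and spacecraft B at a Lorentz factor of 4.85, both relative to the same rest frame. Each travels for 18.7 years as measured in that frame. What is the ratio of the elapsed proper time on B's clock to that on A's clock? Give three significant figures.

A: γ = 1/√(1 − 0.306²) = 1/√0.9064 = 1.050. B: γ = 4.85.
τ_A/τ_B = γ_B/γ_A = 4.850/1.050 = 4.617, so τ_B/τ_A = 0.2166.

τ_B/τ_A = 0.217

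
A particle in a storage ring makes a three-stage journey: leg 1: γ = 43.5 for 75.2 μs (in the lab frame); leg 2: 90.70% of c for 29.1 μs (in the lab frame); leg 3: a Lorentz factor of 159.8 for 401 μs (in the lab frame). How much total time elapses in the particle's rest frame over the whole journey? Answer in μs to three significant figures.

Leg 1: γ = 43.5; τ_1 = 75.2/43.50 = 1.729 μs.
Leg 2: β = 0.9070; γ = 1/√(1 − 0.9070²) = 1/√0.1774 = 2.375; τ_2 = 29.1/2.375 = 12.25 μs.
Leg 3: γ = 159.8; τ_3 = 401/159.8 = 2.509 μs.
Total: 1.729 + 12.25 + 2.509 μs.

τ = 16.5 μs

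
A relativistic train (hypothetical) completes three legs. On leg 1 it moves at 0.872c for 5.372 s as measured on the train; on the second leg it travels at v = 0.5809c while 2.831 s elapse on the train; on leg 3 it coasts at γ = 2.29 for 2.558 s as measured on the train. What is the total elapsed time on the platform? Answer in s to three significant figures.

Leg 1: γ = 1/√(1 − 0.872²) = 1/√0.2396 = 2.043; Δt_1 = 2.043 × 5.372 = 10.97 s.
Leg 2: γ = 1/√(1 − 0.5809²) = 1/√0.6626 = 1.229; Δt_2 = 1.229 × 2.831 = 3.478 s.
Leg 3: γ = 2.29; Δt_3 = 2.290 × 2.558 = 5.858 s.
Total: 10.97 + 3.478 + 5.858 s.

Δt = 20.3 s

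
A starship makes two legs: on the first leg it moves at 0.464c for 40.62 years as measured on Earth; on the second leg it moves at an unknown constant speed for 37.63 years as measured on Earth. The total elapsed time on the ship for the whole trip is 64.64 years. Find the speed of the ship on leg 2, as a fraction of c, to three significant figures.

β = 0.648

Leg 1: γ = 1/√(1 − 0.464²) = 1/√0.7847 = 1.129; τ_1 = 40.62/1.129 = 35.98 years.
Leg 2: speed unknown; τ_2 = 37.63/γ_2.
Total proper time: 35.98 + τ_2 = 64.64, so τ_2 = 64.64 − 35.98 = 28.66 years.
γ_2 = 37.63/28.66 = 1.313; β = √(1 − 1/γ²) = √0.4200.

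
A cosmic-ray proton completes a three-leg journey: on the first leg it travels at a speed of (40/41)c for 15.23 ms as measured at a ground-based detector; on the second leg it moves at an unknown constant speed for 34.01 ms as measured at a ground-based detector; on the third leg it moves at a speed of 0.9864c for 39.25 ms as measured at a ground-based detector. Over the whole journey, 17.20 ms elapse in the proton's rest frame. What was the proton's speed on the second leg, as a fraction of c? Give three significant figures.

β = 0.976

Leg 1: γ = 1/√(1 − (40/41)²) = 41/9 ≈ 4.556; τ_1 = 15.23/4.556 = 3.343 ms.
Leg 2: speed unknown; τ_2 = 34.01/γ_2.
Leg 3: γ = 1/√(1 − 0.9864²) = 1/√0.02702 = 6.084; τ_3 = 39.25/6.084 = 6.451 ms.
Total proper time: 3.343 + τ_2 + 6.451 = 17.20, so τ_2 = 17.20 − 9.794 = 7.406 ms.
γ_2 = 34.01/7.406 = 4.592; β = √(1 − 1/γ²) = √0.9526.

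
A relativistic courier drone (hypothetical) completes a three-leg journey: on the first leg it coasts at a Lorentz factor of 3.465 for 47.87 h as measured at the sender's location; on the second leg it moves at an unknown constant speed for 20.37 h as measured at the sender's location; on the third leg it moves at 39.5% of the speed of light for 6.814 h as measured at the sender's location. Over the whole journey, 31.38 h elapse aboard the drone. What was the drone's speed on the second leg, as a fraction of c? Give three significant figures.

Leg 1: γ = 3.465; τ_1 = 47.87/3.465 = 13.82 h.
Leg 2: speed unknown; τ_2 = 20.37/γ_2.
Leg 3: β = 0.395; γ = 1/√(1 − 0.395²) = 1/√0.8440 = 1.089; τ_3 = 6.814/1.089 = 6.260 h.
Total proper time: 13.82 + τ_2 + 6.260 = 31.38, so τ_2 = 31.38 − 20.08 = 11.30 h.
γ_2 = 20.37/11.30 = 1.802; β = √(1 − 1/γ²) = √0.6920.

β = 0.832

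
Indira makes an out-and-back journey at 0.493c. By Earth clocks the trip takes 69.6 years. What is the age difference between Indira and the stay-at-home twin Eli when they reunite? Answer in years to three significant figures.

γ = 1/√(1 − 0.493²) = 1/√0.7570 = 1.149
Indira's elapsed proper time: τ = 69.6/1.149 = 60.55 years.
Age gap = Δt − τ = 69.6 − 60.55 years.

Δt − τ = 9.05 years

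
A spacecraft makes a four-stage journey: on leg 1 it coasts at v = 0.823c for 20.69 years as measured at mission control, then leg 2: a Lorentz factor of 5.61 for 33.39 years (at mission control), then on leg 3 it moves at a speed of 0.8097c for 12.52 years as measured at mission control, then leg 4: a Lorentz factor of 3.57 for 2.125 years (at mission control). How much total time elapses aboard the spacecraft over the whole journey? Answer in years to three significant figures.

τ = 25.6 years

Leg 1: γ = 1/√(1 − 0.823²) = 1/√0.3227 = 1.760; τ_1 = 20.69/1.760 = 11.75 years.
Leg 2: γ = 5.61; τ_2 = 33.39/5.610 = 5.952 years.
Leg 3: γ = 1/√(1 − 0.8097²) = 1/√0.3444 = 1.704; τ_3 = 12.52/1.704 = 7.347 years.
Leg 4: γ = 3.57; τ_4 = 2.125/3.570 = 0.5952 years.
Total: 11.75 + 5.952 + 7.347 + 0.5952 years.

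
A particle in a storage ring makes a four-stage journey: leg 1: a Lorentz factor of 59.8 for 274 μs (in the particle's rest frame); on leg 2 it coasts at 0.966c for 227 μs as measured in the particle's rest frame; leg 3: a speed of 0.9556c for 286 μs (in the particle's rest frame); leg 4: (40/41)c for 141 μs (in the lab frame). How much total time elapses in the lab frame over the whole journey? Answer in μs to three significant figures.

Leg 1: γ = 59.8; Δt_1 = 59.80 × 274 = 1.639×10⁴ μs.
Leg 2: γ = 1/√(1 − 0.966²) = 1/√0.06684 = 3.868; Δt_2 = 3.868 × 227 = 878.0 μs.
Leg 3: γ = 1/√(1 − 0.9556²) = 1/√0.08683 = 3.394; Δt_3 = 3.394 × 286 = 970.6 μs.
Leg 4: 141 μs is already measured in the lab frame.
Total: 1.639×10⁴ + 878.0 + 970.6 + 141.0 μs.

Δt = 1.84×10⁴ μs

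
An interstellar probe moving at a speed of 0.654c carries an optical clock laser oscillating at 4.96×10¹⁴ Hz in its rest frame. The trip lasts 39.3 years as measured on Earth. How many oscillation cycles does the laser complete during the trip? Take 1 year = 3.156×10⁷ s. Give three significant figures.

γ = 1/√(1 − 0.654²) = 1/√0.5723 = 1.322
The oscillator's own cycle count is N = f × τ where τ is the proper time aboard the probe. τ = Δt/γ = 39.3/1.322 = 29.73 years = 9.383×10⁸ s.
N = 4.96×10¹⁴ × 9.383×10⁸ = 4.654×10²³.

N = 4.65×10²³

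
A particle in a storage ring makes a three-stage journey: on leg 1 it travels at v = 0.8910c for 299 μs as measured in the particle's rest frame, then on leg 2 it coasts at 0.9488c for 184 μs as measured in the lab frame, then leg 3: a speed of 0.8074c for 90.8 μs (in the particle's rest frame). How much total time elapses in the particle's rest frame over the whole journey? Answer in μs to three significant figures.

τ = 448 μs

Leg 1: 299 μs is already measured in the particle's rest frame.
Leg 2: γ = 1/√(1 − 0.9488²) = 1/√0.09978 = 3.166; τ_2 = 184/3.166 = 58.12 μs.
Leg 3: 90.8 μs is already measured in the particle's rest frame.
Total: 299.0 + 58.12 + 90.80 μs.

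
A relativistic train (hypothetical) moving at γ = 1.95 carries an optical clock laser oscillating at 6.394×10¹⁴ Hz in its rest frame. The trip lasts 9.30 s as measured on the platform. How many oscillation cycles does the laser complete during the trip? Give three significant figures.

N = 3.05×10¹⁵

γ = 1.95
The oscillator's own cycle count is N = f × τ where τ is the proper time on the train. τ = Δt/γ = 9.30/1.950 = 4.769 s = 4.769×10⁰ s.
N = 6.394×10¹⁴ × 4.769×10⁰ = 3.049×10¹⁵.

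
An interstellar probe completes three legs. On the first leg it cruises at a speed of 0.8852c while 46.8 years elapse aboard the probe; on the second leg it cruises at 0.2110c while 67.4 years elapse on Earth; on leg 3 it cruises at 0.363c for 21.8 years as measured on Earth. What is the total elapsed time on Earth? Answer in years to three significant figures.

Δt = 190 years

Leg 1: γ = 1/√(1 − 0.8852²) = 1/√0.2164 = 2.150; Δt_1 = 2.150 × 46.8 = 100.6 years.
Leg 2: 67.4 years is already measured on Earth.
Leg 3: 21.8 years is already measured on Earth.
Total: 100.6 + 67.40 + 21.80 years.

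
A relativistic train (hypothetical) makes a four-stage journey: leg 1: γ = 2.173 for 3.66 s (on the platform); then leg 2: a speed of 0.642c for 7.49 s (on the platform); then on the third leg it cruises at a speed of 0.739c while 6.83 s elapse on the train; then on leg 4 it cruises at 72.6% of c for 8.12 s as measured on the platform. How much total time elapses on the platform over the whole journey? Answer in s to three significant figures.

Δt = 29.4 s

Leg 1: 3.66 s is already measured on the platform.
Leg 2: 7.49 s is already measured on the platform.
Leg 3: γ = 1/√(1 − 0.739²) = 1/√0.4539 = 1.484; Δt_3 = 1.484 × 6.83 = 10.14 s.
Leg 4: 8.12 s is already measured on the platform.
Total: 3.660 + 7.490 + 10.14 + 8.120 s.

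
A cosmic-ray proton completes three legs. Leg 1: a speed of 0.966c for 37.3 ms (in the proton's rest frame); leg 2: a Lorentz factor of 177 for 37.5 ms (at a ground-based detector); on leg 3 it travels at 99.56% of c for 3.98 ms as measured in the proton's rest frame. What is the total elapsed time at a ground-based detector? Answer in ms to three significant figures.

Δt = 224 ms

Leg 1: γ = 1/√(1 − 0.966²) = 1/√0.06684 = 3.868; Δt_1 = 3.868 × 37.3 = 144.3 ms.
Leg 2: 37.5 ms is already measured at a ground-based detector.
Leg 3: β = 0.9956; γ = 1/√(1 − 0.9956²) = 1/√0.008781 = 10.67; Δt_3 = 10.67 × 3.98 = 42.47 ms.
Total: 144.3 + 37.50 + 42.47 ms.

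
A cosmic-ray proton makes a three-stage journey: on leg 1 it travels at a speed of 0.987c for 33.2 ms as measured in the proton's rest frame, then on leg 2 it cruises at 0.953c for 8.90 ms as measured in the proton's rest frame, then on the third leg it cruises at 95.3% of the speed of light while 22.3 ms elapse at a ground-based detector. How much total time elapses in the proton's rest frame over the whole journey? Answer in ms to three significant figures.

Leg 1: 33.2 ms is already measured in the proton's rest frame.
Leg 2: 8.90 ms is already measured in the proton's rest frame.
Leg 3: β = 0.953; γ = 1/√(1 − 0.953²) = 1/√0.09179 = 3.301; τ_3 = 22.3/3.301 = 6.756 ms.
Total: 33.20 + 8.900 + 6.756 ms.

τ = 48.9 ms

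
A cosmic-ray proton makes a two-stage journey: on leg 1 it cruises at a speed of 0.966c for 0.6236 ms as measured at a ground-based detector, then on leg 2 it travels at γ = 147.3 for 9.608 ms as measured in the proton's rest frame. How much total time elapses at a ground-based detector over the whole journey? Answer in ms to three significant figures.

Leg 1: 0.6236 ms is already measured at a ground-based detector.
Leg 2: γ = 147.3; Δt_2 = 147.3 × 9.608 = 1415 ms.
Total: 0.6236 + 1415 ms.

Δt = 1420 ms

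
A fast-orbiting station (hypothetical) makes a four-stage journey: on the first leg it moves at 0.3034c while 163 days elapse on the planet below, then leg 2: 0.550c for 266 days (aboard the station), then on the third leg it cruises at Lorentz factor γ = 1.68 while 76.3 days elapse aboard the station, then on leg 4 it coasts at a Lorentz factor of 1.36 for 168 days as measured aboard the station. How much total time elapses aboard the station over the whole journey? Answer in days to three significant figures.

τ = 666 days

Leg 1: γ = 1/√(1 − 0.3034²) = 1/√0.9079 = 1.049; τ_1 = 163/1.049 = 155.3 days.
Leg 2: 266 days is already measured aboard the station.
Leg 3: 76.3 days is already measured aboard the station.
Leg 4: 168 days is already measured aboard the station.
Total: 155.3 + 266.0 + 76.30 + 168.0 days.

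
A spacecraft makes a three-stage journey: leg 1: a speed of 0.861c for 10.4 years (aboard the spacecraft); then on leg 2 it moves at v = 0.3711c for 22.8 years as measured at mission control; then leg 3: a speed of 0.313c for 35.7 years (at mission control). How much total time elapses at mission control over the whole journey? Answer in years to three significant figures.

Δt = 78.9 years

Leg 1: γ = 1/√(1 − 0.861²) = 1/√0.2587 = 1.966; Δt_1 = 1.966 × 10.4 = 20.45 years.
Leg 2: 22.8 years is already measured at mission control.
Leg 3: 35.7 years is already measured at mission control.
Total: 20.45 + 22.80 + 35.70 years.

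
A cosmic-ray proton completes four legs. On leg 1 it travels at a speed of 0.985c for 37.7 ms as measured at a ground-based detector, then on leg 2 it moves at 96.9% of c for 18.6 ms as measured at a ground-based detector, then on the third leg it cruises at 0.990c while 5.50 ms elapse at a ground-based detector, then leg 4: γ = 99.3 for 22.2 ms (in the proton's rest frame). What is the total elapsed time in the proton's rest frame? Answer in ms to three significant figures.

τ = 34.1 ms

Leg 1: γ = 1/√(1 − 0.985²) = 1/√0.02977 = 5.795; τ_1 = 37.7/5.795 = 6.505 ms.
Leg 2: β = 0.969; γ = 1/√(1 − 0.969²) = 1/√0.06104 = 4.048; τ_2 = 18.6/4.048 = 4.595 ms.
Leg 3: γ = 1/√(1 − 0.990²) = 1/√0.01990 = 7.089; τ_3 = 5.50/7.089 = 0.7759 ms.
Leg 4: 22.2 ms is already measured in the proton's rest frame.
Total: 6.505 + 4.595 + 0.7759 + 22.20 ms.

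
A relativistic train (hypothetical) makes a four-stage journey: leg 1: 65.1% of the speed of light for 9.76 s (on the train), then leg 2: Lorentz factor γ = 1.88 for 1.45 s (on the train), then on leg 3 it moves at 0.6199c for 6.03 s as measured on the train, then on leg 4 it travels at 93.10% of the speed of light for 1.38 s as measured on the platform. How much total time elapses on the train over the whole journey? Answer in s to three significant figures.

Leg 1: 9.76 s is already measured on the train.
Leg 2: 1.45 s is already measured on the train.
Leg 3: 6.03 s is already measured on the train.
Leg 4: β = 0.9310; γ = 1/√(1 − 0.9310²) = 1/√0.1332 = 2.740; τ_4 = 1.38/2.740 = 0.5037 s.
Total: 9.760 + 1.450 + 6.030 + 0.5037 s.

τ = 17.7 s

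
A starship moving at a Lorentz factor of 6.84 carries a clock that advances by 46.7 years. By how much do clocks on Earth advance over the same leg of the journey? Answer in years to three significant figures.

Δt = 319 years

γ = 6.84
The interval measured on the ship is the proper time (both events occur at the same place in that frame); the lab-frame interval is Δt = γτ = 6.840 × 46.7 years.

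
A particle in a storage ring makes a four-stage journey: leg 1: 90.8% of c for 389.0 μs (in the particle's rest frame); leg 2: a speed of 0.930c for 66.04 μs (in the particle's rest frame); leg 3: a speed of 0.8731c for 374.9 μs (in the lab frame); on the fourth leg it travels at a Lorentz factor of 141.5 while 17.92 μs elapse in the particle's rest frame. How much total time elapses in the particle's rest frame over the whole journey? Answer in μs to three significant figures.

Leg 1: 389.0 μs is already measured in the particle's rest frame.
Leg 2: 66.04 μs is already measured in the particle's rest frame.
Leg 3: γ = 1/√(1 − 0.8731²) = 1/√0.2377 = 2.051; τ_3 = 374.9/2.051 = 182.8 μs.
Leg 4: 17.92 μs is already measured in the particle's rest frame.
Total: 389.0 + 66.04 + 182.8 + 17.92 μs.

τ = 656 μs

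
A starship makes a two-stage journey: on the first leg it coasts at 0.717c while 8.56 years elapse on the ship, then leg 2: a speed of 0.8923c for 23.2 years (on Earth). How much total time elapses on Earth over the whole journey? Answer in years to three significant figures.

Δt = 35.5 years

Leg 1: γ = 1/√(1 − 0.717²) = 1/√0.4859 = 1.435; Δt_1 = 1.435 × 8.56 = 12.28 years.
Leg 2: 23.2 years is already measured on Earth.
Total: 12.28 + 23.20 years.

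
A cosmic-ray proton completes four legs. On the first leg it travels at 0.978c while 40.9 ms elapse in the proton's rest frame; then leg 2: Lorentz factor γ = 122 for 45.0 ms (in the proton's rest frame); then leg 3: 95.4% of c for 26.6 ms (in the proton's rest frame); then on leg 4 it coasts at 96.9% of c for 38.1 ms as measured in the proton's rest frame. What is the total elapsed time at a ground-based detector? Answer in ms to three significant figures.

Leg 1: γ = 1/√(1 − 0.978²) = 1/√0.04352 = 4.794; Δt_1 = 4.794 × 40.9 = 196.1 ms.
Leg 2: γ = 122; Δt_2 = 122.0 × 45.0 = 5490 ms.
Leg 3: β = 0.954; γ = 1/√(1 − 0.954²) = 1/√0.08988 = 3.335; Δt_3 = 3.335 × 26.6 = 88.72 ms.
Leg 4: β = 0.969; γ = 1/√(1 − 0.969²) = 1/√0.06104 = 4.048; Δt_4 = 4.048 × 38.1 = 154.2 ms.
Total: 196.1 + 5490 + 88.72 + 154.2 ms.

Δt = 5930 ms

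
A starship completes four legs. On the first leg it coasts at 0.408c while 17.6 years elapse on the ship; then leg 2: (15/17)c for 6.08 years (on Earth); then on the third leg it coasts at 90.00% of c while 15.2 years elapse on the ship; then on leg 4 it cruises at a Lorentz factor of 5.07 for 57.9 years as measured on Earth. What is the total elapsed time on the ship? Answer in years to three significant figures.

τ = 47.1 years

Leg 1: 17.6 years is already measured on the ship.
Leg 2: γ = 1/√(1 − (15/17)²) = 17/8 = 2.125; τ_2 = 6.08/2.125 = 2.861 years.
Leg 3: 15.2 years is already measured on the ship.
Leg 4: γ = 5.07; τ_4 = 57.9/5.070 = 11.42 years.
Total: 17.60 + 2.861 + 15.20 + 11.42 years.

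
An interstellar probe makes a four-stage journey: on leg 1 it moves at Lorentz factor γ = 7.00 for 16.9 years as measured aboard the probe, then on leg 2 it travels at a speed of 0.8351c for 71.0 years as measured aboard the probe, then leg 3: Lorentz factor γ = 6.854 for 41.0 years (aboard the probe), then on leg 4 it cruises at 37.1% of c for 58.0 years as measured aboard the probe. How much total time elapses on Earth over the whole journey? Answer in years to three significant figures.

Leg 1: γ = 7.00; Δt_1 = 7.000 × 16.9 = 118.3 years.
Leg 2: γ = 1/√(1 − 0.8351²) = 1/√0.3026 = 1.818; Δt_2 = 1.818 × 71.0 = 129.1 years.
Leg 3: γ = 6.854; Δt_3 = 6.854 × 41.0 = 281.0 years.
Leg 4: β = 0.371; γ = 1/√(1 − 0.371²) = 1/√0.8624 = 1.077; Δt_4 = 1.077 × 58.0 = 62.46 years.
Total: 118.3 + 129.1 + 281.0 + 62.46 years.

Δt = 591 years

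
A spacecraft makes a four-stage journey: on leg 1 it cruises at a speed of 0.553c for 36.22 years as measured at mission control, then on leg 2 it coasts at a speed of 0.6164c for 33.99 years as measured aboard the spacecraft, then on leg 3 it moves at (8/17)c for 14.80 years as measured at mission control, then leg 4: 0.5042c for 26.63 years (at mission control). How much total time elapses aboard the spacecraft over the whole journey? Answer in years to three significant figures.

Leg 1: γ = 1/√(1 − 0.553²) = 1/√0.6942 = 1.200; τ_1 = 36.22/1.200 = 30.18 years.
Leg 2: 33.99 years is already measured aboard the spacecraft.
Leg 3: γ = 1/√(1 − (8/17)²) = 17/15 ≈ 1.133; τ_3 = 14.80/1.133 = 13.06 years.
Leg 4: γ = 1/√(1 − 0.5042²) = 1/√0.7458 = 1.158; τ_4 = 26.63/1.158 = 23.00 years.
Total: 30.18 + 33.99 + 13.06 + 23.00 years.

τ = 100 years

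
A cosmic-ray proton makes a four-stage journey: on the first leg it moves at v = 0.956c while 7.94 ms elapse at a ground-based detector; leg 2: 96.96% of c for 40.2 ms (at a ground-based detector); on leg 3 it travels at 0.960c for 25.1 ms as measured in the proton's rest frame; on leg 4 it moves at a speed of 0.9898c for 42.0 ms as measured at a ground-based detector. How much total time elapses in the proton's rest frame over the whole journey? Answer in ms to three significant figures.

τ = 43.2 ms

Leg 1: γ = 1/√(1 − 0.956²) = 1/√0.08606 = 3.409; τ_1 = 7.94/3.409 = 2.329 ms.
Leg 2: β = 0.9696; γ = 1/√(1 − 0.9696²) = 1/√0.05988 = 4.087; τ_2 = 40.2/4.087 = 9.837 ms.
Leg 3: 25.1 ms is already measured in the proton's rest frame.
Leg 4: γ = 1/√(1 − 0.9898²) = 1/√0.02030 = 7.019; τ_4 = 42.0/7.019 = 5.983 ms.
Total: 2.329 + 9.837 + 25.10 + 5.983 ms.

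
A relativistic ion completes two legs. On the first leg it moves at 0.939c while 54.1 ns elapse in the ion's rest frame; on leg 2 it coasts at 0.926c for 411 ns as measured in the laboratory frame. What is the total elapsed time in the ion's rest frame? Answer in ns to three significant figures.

Leg 1: 54.1 ns is already measured in the ion's rest frame.
Leg 2: γ = 1/√(1 − 0.926²) = 1/√0.1425 = 2.649; τ_2 = 411/2.649 = 155.2 ns.
Total: 54.10 + 155.2 ns.

τ = 209 ns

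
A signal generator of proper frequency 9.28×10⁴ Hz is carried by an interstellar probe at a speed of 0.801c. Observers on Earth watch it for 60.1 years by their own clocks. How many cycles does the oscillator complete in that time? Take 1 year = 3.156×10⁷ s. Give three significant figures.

N = 1.05×10¹⁴

γ = 1/√(1 − 0.801²) = 1/√0.3584 = 1.670
During 60.1 years of lab time, the oscillator's proper time advances by τ = Δt/γ = 60.1/1.670 = 35.98 years = 1.136×10⁹ s.
N = f × τ = 9.28×10⁴ × 1.136×10⁹ = 1.054×10¹⁴.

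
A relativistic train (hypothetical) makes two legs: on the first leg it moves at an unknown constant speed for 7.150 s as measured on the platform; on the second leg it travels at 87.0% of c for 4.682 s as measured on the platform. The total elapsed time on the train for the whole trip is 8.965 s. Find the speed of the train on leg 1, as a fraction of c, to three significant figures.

β = 0.365

Leg 1: speed unknown; τ_1 = 7.150/γ_1.
Leg 2: β = 0.870; γ = 1/√(1 − 0.870²) = 1/√0.2431 = 2.028; τ_2 = 4.682/2.028 = 2.308 s.
Total proper time: τ_1 + 2.308 = 8.965, so τ_1 = 8.965 − 2.308 = 6.657 s.
γ_1 = 7.150/6.657 = 1.074; β = √(1 − 1/γ²) = √0.1333.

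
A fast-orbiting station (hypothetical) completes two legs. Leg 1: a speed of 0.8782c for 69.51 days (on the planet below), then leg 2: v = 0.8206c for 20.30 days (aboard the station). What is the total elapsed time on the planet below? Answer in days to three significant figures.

Δt = 105 days

Leg 1: 69.51 days is already measured on the planet below.
Leg 2: γ = 1/√(1 − 0.8206²) = 1/√0.3266 = 1.750; Δt_2 = 1.750 × 20.30 = 35.52 days.
Total: 69.51 + 35.52 days.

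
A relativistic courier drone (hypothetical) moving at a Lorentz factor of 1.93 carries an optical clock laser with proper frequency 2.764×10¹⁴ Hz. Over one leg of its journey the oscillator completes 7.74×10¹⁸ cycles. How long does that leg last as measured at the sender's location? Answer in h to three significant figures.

Δt = 15.0 h

γ = 1.93
Proper time for N cycles: τ = N/f = 7.74×10¹⁸/(2.764×10¹⁴) = 2.800×10⁴ s = 7.779 h.
Lab-frame duration Δt = γτ = 1.930 × 7.779 = 15.01 h.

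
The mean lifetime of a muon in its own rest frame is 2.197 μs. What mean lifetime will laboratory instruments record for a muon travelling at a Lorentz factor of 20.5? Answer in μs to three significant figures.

Δt = 45.0 μs

γ = 20.5
The rest-frame lifetime is the proper time; the lab measures the dilated interval Δt = γτ₀ = 20.50 × 2.197 μs.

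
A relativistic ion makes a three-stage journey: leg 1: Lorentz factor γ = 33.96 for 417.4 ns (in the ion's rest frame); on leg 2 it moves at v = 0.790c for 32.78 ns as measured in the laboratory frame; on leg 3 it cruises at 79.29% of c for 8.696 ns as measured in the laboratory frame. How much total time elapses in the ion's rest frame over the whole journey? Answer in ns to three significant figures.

Leg 1: 417.4 ns is already measured in the ion's rest frame.
Leg 2: γ = 1/√(1 − 0.790²) = 1/√0.3759 = 1.631; τ_2 = 32.78/1.631 = 20.10 ns.
Leg 3: β = 0.7929; γ = 1/√(1 − 0.7929²) = 1/√0.3713 = 1.641; τ_3 = 8.696/1.641 = 5.299 ns.
Total: 417.4 + 20.10 + 5.299 ns.

τ = 443 ns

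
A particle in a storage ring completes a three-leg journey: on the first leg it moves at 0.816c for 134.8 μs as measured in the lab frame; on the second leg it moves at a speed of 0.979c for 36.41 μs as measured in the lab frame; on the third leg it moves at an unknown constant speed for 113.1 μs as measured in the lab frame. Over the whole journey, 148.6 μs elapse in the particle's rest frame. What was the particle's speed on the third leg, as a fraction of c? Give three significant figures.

Leg 1: γ = 1/√(1 − 0.816²) = 1/√0.3341 = 1.730; τ_1 = 134.8/1.730 = 77.92 μs.
Leg 2: γ = 1/√(1 − 0.979²) = 1/√0.04156 = 4.905; τ_2 = 36.41/4.905 = 7.423 μs.
Leg 3: speed unknown; τ_3 = 113.1/γ_3.
Total proper time: 77.92 + 7.423 + τ_3 = 148.6, so τ_3 = 148.6 − 85.34 = 63.26 μs.
γ_3 = 113.1/63.26 = 1.788; β = √(1 − 1/γ²) = √0.6872.

β = 0.829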